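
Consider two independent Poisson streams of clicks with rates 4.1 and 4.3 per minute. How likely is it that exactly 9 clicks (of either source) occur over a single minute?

0.1290

Independent Poisson processes superpose: combined rate λ = 4.1 + 4.3 = 8.4 per minute.
So μ = 8.4.
P(N = 9) = e^(−8.4) · 8.4^9/9! ≈ 0.1290.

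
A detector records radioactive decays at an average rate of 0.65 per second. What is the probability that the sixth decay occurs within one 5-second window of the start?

0.1112

Over the interval, μ = 0.65 × 5 = 3.25 (a 5-second window = 5 seconds).
The sixth arrival falls in the interval iff at least 6 events occur there: P(S_6 ≤ t) = P(N ≥ 6) = 1 − P(N ≤ 5) ≈ 0.1112.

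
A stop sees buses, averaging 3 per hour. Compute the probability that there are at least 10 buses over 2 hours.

Over the interval, μ = 3 × 2 = 6 (2 hours).
P(N ≥ 10) = 1 − P(N ≤ 9) = 1 − Σ_{j=0}^{9} e^(−μ) μ^j/j! ≈ 0.0839.

0.0839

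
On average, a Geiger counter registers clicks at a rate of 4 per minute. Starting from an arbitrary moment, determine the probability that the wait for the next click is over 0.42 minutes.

0.1864

The wait for the next event is exponential with rate λ = 4 per minute.
P(T > 0.42) = e^(−λt) = e^(−4 × 0.42) = e^(−1.68) ≈ 0.1864.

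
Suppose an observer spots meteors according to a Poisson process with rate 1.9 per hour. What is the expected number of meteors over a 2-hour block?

3.8

E[N] = λt = 1.9 × 2 = 3.8 (a 2-hour block = 2 hours).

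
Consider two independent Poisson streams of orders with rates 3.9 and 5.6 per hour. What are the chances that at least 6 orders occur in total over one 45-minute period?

Independent Poisson processes superpose: combined rate λ = 3.9 + 5.6 = 9.5 per hour.
Over the interval, μ = 9.5 × 0.75 = 7.125 (a 45-minute period = 0.75 hours).
P(N ≥ 6) = 1 − P(N ≤ 5) ≈ 0.7150.

0.7150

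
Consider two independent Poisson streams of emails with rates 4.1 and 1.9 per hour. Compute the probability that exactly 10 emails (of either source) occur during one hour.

Independent Poisson processes superpose: combined rate λ = 4.1 + 1.9 = 6 per hour.
So μ = 6.
P(N = 10) = e^(−6) · 6^10/10! ≈ 0.0413.

0.0413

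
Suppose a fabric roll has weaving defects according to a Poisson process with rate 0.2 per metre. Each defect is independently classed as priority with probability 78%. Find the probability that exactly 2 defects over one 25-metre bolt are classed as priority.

0.1539

Thinning: the defects that are classed as priority themselves form a Poisson process with rate 0.78 × 0.2 = 0.156 per metre.
Over the interval, μ = 0.156 × 25 = 3.9 (a 25-metre bolt = 25 metres).
P(N = 2) = e^(−3.9) · 3.9^2/2! ≈ 0.1539.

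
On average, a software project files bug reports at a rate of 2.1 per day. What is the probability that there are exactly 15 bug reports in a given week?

Over the interval, μ = 2.1 × 7 = 14.7 (a week = 7 days).
P(N = 15) = e^(−μ) μ^15/15! = e^(−14.7) · 14.7^15/1307674368000 ≈ 0.1021.

0.1021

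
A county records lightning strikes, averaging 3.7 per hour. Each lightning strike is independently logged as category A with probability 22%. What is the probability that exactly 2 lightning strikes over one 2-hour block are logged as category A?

Thinning: the lightning strikes that are logged as category A themselves form a Poisson process with rate 0.22 × 3.7 = 0.814 per hour.
Over the interval, μ = 0.814 × 2 = 1.628 (a 2-hour block = 2 hours).
P(N = 2) = e^(−1.628) · 1.628^2/2! ≈ 0.2602.

0.2602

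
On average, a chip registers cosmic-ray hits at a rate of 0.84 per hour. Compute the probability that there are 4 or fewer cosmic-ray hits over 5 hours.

Over the interval, μ = 0.84 × 5 = 4.2 (5 hours).
P(N ≤ 4) = Σ_{j=0}^{4} e^(−μ) μ^j/j! ≈ 0.5898.

0.5898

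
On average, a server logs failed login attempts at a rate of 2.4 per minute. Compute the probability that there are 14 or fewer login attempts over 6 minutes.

Over the interval, μ = 2.4 × 6 = 14.4 (6 minutes).
P(N ≤ 14) = Σ_{j=0}^{14} e^(−μ) μ^j/j! ≈ 0.5281.

0.5281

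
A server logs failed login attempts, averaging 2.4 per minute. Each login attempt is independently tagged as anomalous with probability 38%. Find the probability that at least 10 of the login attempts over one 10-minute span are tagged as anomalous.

Thinning: the login attempts that are tagged as anomalous themselves form a Poisson process with rate 0.38 × 2.4 = 0.912 per minute.
Over the interval, μ = 0.912 × 10 = 9.12 (a 10-minute span = 10 minutes).
P(N ≥ 10) = 1 − P(N ≤ 9) ≈ 0.4284.

0.4284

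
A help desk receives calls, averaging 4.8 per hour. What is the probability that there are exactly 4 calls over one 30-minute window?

Over the interval, μ = 4.8 × 0.5 = 2.4 (a 30-minute window = 0.5 hours).
P(N = 4) = e^(−μ) μ^4/4! = e^(−2.4) · 2.4^4/24 ≈ 0.1254.

0.1254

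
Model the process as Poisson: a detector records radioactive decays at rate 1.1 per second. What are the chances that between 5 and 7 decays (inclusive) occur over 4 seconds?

0.3702

Over the interval, μ = 1.1 × 4 = 4.4 (4 seconds).
P(5 ≤ N ≤ 7) = Σ_{j=5}^{7} e^(−4.4) · 4.4^j/j! ≈ 0.3702.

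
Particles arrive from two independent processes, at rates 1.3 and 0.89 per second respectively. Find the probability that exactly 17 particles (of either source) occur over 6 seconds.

0.0573

Independent Poisson processes superpose: combined rate λ = 1.3 + 0.89 = 2.19 per second.
Over the interval, μ = 2.19 × 6 = 13.14 (6 seconds).
P(N = 17) = e^(−13.14) · 13.14^17/17! ≈ 0.0573.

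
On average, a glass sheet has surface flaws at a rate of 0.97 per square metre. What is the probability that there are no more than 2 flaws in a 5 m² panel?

Over the interval, μ = 0.97 × 5 = 4.85 (a 5 m² panel = 5 square metres).
P(N ≤ 2) = Σ_{j=0}^{2} e^(−μ) μ^j/j! ≈ 0.1379.

0.1379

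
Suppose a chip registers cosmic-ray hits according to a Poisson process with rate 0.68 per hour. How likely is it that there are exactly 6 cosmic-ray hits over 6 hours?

Over the interval, μ = 0.68 × 6 = 4.08 (6 hours).
P(N = 6) = e^(−μ) μ^6/6! = e^(−4.08) · 4.08^6/720 ≈ 0.1083.

0.1083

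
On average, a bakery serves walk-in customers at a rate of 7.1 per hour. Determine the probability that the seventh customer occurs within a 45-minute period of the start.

0.2867

Over the interval, μ = 7.1 × 0.75 = 5.325 (a 45-minute period = 0.75 hours).
The seventh arrival falls in the interval iff at least 7 events occur there: P(S_7 ≤ t) = P(N ≥ 7) = 1 − P(N ≤ 6) ≈ 0.2867.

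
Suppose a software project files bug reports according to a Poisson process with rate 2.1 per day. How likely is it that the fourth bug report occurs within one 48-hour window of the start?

Over the interval, μ = 2.1 × 2 = 4.2 (a 48-hour window = 2 days).
The fourth arrival falls in the interval iff at least 4 events occur there: P(S_4 ≤ t) = P(N ≥ 4) = 1 − P(N ≤ 3) ≈ 0.6046.

0.6046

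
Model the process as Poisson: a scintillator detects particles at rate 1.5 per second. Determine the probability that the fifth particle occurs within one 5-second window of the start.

0.8679

Over the interval, μ = 1.5 × 5 = 7.5 (a 5-second window = 5 seconds).
The fifth arrival falls in the interval iff at least 5 events occur there: P(S_5 ≤ t) = P(N ≥ 5) = 1 − P(N ≤ 4) ≈ 0.8679.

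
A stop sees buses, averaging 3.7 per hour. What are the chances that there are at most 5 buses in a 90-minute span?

0.5204

Over the interval, μ = 3.7 × 1.5 = 5.55 (a 90-minute span = 1.5 hours).
P(N ≤ 5) = Σ_{j=0}^{5} e^(−μ) μ^j/j! ≈ 0.5204.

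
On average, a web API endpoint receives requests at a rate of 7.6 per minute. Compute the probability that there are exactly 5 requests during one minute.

0.1057

With mean μ = 7.6 per minute,
P(N = 5) = e^(−μ) μ^5/5! = e^(−7.6) · 7.6^5/120 ≈ 0.1057.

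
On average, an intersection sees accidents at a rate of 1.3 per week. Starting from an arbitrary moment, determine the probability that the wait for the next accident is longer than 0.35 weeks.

0.6344

The wait for the next event is exponential with rate λ = 1.3 per week.
P(T > 0.35) = e^(−λt) = e^(−1.3 × 0.35) = e^(−0.455) ≈ 0.6344.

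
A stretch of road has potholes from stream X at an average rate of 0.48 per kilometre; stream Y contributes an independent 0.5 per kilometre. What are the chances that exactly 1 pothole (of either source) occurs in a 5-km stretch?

Independent Poisson processes superpose: combined rate λ = 0.48 + 0.5 = 0.98 per kilometre.
Over the interval, μ = 0.98 × 5 = 4.9 (a 5-km stretch = 5 kilometres).
P(N = 1) = e^(−4.9) · 4.9^1/1! ≈ 0.0365.

0.0365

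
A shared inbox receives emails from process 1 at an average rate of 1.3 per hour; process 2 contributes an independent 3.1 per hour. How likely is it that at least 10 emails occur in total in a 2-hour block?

Independent Poisson processes superpose: combined rate λ = 1.3 + 3.1 = 4.4 per hour.
Over the interval, μ = 4.4 × 2 = 8.8 (a 2-hour block = 2 hours).
P(N ≥ 10) = 1 − P(N ≤ 9) ≈ 0.3863.

0.3863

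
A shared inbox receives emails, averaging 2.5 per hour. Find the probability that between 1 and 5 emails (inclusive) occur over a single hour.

With mean μ = 2.5 per hour,
P(1 ≤ N ≤ 5) = Σ_{j=1}^{5} e^(−2.5) · 2.5^j/j! ≈ 0.8759.

0.8759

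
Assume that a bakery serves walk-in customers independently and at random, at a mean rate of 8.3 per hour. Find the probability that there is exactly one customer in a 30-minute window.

0.0654

Over the interval, μ = 8.3 × 0.5 = 4.15 (a 30-minute window = 0.5 hours).
P(N = 1) = e^(−μ) μ^1/1! = e^(−4.15) · 4.15^1/1 ≈ 0.0654.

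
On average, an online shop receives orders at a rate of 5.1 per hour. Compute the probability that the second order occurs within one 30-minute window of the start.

0.7228

Over the interval, μ = 5.1 × 0.5 = 2.55 (a 30-minute window = 0.5 hours).
The second arrival falls in the interval iff at least 2 events occur there: P(S_2 ≤ t) = P(N ≥ 2) = 1 − P(N ≤ 1) ≈ 0.7228.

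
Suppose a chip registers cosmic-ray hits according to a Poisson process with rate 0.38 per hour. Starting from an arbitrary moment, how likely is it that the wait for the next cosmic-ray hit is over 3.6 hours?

0.2546

The wait for the next event is exponential with rate λ = 0.38 per hour.
P(T > 3.6) = e^(−λt) = e^(−0.38 × 3.6) = e^(−1.368) ≈ 0.2546.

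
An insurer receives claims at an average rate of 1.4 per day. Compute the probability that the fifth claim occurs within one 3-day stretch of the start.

0.4102

Over the interval, μ = 1.4 × 3 = 4.2 (a 3-day stretch = 3 days).
The fifth arrival falls in the interval iff at least 5 events occur there: P(S_5 ≤ t) = P(N ≥ 5) = 1 − P(N ≤ 4) ≈ 0.4102.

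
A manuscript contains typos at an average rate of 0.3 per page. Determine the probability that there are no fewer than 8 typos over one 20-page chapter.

Over the interval, μ = 0.3 × 20 = 6 (a 20-page chapter = 20 pages).
P(N ≥ 8) = 1 − P(N ≤ 7) = 1 − Σ_{j=0}^{7} e^(−μ) μ^j/j! ≈ 0.2560.

0.2560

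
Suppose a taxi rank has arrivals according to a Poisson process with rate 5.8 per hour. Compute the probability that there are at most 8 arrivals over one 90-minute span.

0.4958

Over the interval, μ = 5.8 × 1.5 = 8.7 (a 90-minute span = 1.5 hours).
P(N ≤ 8) = Σ_{j=0}^{8} e^(−μ) μ^j/j! ≈ 0.4958.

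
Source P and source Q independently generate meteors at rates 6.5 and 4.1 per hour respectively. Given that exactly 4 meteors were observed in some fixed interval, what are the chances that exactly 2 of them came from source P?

Given the total, each event is independently from source P with probability p = λ_P/(λ_P+λ_Q) = 6.5/10.6 ≈ 0.6132.
So K ~ Binomial(4, 6.5/10.6): P(K = 2) = C(4,2) · (6.5/10.6)^2 · (4.1/10.6)^2 ≈ 0.3375.

0.3375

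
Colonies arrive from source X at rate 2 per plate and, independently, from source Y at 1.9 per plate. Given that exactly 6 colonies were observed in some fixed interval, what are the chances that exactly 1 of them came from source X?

Given the total, each event is independently from source X with probability p = λ_X/(λ_X+λ_Y) = 2/3.9 ≈ 0.5128.
So K ~ Binomial(6, 2/3.9): P(K = 1) = C(6,1) · (2/3.9)^1 · (1.9/3.9)^5 ≈ 0.0844.

0.0844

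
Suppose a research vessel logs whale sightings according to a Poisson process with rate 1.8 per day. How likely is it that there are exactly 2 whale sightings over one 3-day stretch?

Over the interval, μ = 1.8 × 3 = 5.4 (a 3-day stretch = 3 days).
P(N = 2) = e^(−μ) μ^2/2! = e^(−5.4) · 5.4^2/2 ≈ 0.0659.

0.0659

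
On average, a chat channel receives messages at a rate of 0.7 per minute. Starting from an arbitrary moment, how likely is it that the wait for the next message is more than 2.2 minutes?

0.2144

The wait for the next event is exponential with rate λ = 0.7 per minute.
P(T > 2.2) = e^(−λt) = e^(−0.7 × 2.2) = e^(−1.54) ≈ 0.2144.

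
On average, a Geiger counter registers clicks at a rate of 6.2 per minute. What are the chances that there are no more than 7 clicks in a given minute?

With mean μ = 6.2 per minute,
P(N ≤ 7) = Σ_{j=0}^{7} e^(−μ) μ^j/j! ≈ 0.7160.

0.7160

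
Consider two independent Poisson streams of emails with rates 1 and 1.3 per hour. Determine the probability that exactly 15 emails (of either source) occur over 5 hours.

Independent Poisson processes superpose: combined rate λ = 1 + 1.3 = 2.3 per hour.
Over the interval, μ = 2.3 × 5 = 11.5 (5 hours).
P(N = 15) = e^(−11.5) · 11.5^15/15! ≈ 0.0630.

0.0630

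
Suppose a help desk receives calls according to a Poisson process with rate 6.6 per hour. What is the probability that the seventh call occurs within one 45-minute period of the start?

0.2305

Over the interval, μ = 6.6 × 0.75 = 4.95 (a 45-minute period = 0.75 hours).
The seventh arrival falls in the interval iff at least 7 events occur there: P(S_7 ≤ t) = P(N ≥ 7) = 1 − P(N ≤ 6) ≈ 0.2305.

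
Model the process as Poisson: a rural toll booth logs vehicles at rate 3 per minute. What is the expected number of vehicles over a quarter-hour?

E[N] = λt = 3 × 15 = 45 (a quarter-hour = 15 minutes).

45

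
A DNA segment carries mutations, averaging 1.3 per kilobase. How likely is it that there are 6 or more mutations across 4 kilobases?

0.4191

Over the interval, μ = 1.3 × 4 = 5.2 (4 kilobases).
P(N ≥ 6) = 1 − P(N ≤ 5) = 1 − Σ_{j=0}^{5} e^(−μ) μ^j/j! ≈ 0.4191.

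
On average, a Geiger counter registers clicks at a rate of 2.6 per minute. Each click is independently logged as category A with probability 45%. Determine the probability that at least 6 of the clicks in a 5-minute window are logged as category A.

0.5299

Thinning: the clicks that are logged as category A themselves form a Poisson process with rate 0.45 × 2.6 = 1.17 per minute.
Over the interval, μ = 1.17 × 5 = 5.85 (a 5-minute window = 5 minutes).
P(N ≥ 6) = 1 − P(N ≤ 5) ≈ 0.5299.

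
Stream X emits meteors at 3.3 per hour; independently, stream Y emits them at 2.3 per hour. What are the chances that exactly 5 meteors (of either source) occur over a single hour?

Independent Poisson processes superpose: combined rate λ = 3.3 + 2.3 = 5.6 per hour.
So μ = 5.6.
P(N = 5) = e^(−5.6) · 5.6^5/5! ≈ 0.1697.

0.1697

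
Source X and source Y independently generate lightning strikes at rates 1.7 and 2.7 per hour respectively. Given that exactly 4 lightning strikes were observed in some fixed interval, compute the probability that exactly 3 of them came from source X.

0.1416

Given the total, each event is independently from source X with probability p = λ_X/(λ_X+λ_Y) = 1.7/4.4 ≈ 0.3864.
So K ~ Binomial(4, 1.7/4.4): P(K = 3) = C(4,3) · (1.7/4.4)^3 · (2.7/4.4)^1 ≈ 0.1416.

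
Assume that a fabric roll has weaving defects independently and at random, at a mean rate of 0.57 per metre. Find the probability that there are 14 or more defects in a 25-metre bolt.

Over the interval, μ = 0.57 × 25 = 14.25 (a 25-metre bolt = 25 metres).
P(N ≥ 14) = 1 − P(N ≤ 13) = 1 − Σ_{j=0}^{13} e^(−μ) μ^j/j! ≈ 0.5618.

0.5618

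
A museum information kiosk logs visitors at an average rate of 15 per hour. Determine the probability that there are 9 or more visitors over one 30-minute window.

0.3380

Over the interval, μ = 15 × 0.5 = 7.5 (a 30-minute window = 0.5 hours).
P(N ≥ 9) = 1 − P(N ≤ 8) = 1 − Σ_{j=0}^{8} e^(−μ) μ^j/j! ≈ 0.3380.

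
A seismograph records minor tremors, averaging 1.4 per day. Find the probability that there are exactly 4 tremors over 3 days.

Over the interval, μ = 1.4 × 3 = 4.2 (3 days).
P(N = 4) = e^(−μ) μ^4/4! = e^(−4.2) · 4.2^4/24 ≈ 0.1944.

0.1944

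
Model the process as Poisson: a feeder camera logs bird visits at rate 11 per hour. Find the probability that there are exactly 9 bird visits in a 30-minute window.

0.0519

Over the interval, μ = 11 × 0.5 = 5.5 (a 30-minute window = 0.5 hours).
P(N = 9) = e^(−μ) μ^9/9! = e^(−5.5) · 5.5^9/362880 ≈ 0.0519.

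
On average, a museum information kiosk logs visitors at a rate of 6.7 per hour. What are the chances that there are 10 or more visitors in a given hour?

With mean μ = 6.7 per hour,
P(N ≥ 10) = 1 − P(N ≤ 9) = 1 − Σ_{j=0}^{9} e^(−μ) μ^j/j! ≈ 0.1404.

0.1404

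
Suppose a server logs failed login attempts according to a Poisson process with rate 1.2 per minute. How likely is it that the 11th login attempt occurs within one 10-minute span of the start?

0.6528

Over the interval, μ = 1.2 × 10 = 12 (a 10-minute span = 10 minutes).
The 11th arrival falls in the interval iff at least 11 events occur there: P(S_11 ≤ t) = P(N ≥ 11) = 1 − P(N ≤ 10) ≈ 0.6528.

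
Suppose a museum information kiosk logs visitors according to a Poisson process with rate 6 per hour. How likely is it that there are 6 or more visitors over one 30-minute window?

Over the interval, μ = 6 × 0.5 = 3 (a 30-minute window = 0.5 hours).
P(N ≥ 6) = 1 − P(N ≤ 5) = 1 − Σ_{j=0}^{5} e^(−μ) μ^j/j! ≈ 0.0839.

0.0839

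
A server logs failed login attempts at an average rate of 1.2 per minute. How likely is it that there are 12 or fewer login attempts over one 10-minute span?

0.5760

Over the interval, μ = 1.2 × 10 = 12 (a 10-minute span = 10 minutes).
P(N ≤ 12) = Σ_{j=0}^{12} e^(−μ) μ^j/j! ≈ 0.5760.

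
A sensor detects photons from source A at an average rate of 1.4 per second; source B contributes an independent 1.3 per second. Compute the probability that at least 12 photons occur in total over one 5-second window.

0.6955

Independent Poisson processes superpose: combined rate λ = 1.4 + 1.3 = 2.7 per second.
Over the interval, μ = 2.7 × 5 = 13.5 (a 5-second window = 5 seconds).
P(N ≥ 12) = 1 − P(N ≤ 11) ≈ 0.6955.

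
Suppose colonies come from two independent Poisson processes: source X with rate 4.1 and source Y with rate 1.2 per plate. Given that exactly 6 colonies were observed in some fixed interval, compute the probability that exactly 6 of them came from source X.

Given the total, each event is independently from source X with probability p = λ_X/(λ_X+λ_Y) = 4.1/5.3 ≈ 0.7736.
So K ~ Binomial(6, 4.1/5.3): P(K = 6) = C(6,6) · (4.1/5.3)^6 · (1.2/5.3)^0 ≈ 0.2143.

0.2143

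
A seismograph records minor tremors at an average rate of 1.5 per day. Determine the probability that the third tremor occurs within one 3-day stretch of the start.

Over the interval, μ = 1.5 × 3 = 4.5 (a 3-day stretch = 3 days).
The third arrival falls in the interval iff at least 3 events occur there: P(S_3 ≤ t) = P(N ≥ 3) = 1 − P(N ≤ 2) ≈ 0.8264.

0.8264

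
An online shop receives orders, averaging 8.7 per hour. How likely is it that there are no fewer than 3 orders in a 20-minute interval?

Over the interval, μ = 8.7 × 1/3 = 2.9 (a 20-minute interval = 1/3 hours).
P(N ≥ 3) = 1 − P(N ≤ 2) = 1 − Σ_{j=0}^{2} e^(−μ) μ^j/j! ≈ 0.5540.

0.5540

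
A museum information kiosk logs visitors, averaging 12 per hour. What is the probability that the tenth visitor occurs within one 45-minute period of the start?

Over the interval, μ = 12 × 0.75 = 9 (a 45-minute period = 0.75 hours).
The tenth arrival falls in the interval iff at least 10 events occur there: P(S_10 ≤ t) = P(N ≥ 10) = 1 − P(N ≤ 9) ≈ 0.4126.

0.4126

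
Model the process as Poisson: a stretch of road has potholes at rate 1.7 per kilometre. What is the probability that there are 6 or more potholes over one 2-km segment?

0.1295

Over the interval, μ = 1.7 × 2 = 3.4 (a 2-km segment = 2 kilometres).
P(N ≥ 6) = 1 − P(N ≤ 5) = 1 − Σ_{j=0}^{5} e^(−μ) μ^j/j! ≈ 0.1295.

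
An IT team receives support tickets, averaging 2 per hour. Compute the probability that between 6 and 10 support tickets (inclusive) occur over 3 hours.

0.5117

Over the interval, μ = 2 × 3 = 6 (3 hours).
P(6 ≤ N ≤ 10) = Σ_{j=6}^{10} e^(−6) · 6^j/j! ≈ 0.5117.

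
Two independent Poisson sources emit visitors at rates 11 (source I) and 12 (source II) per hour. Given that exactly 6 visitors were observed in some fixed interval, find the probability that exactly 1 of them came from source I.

Given the total, each event is independently from source I with probability p = λ_I/(λ_I+λ_II) = 11/23 ≈ 0.4783.
So K ~ Binomial(6, 11/23): P(K = 1) = C(6,1) · (11/23)^1 · (12/23)^5 ≈ 0.1109.

0.1109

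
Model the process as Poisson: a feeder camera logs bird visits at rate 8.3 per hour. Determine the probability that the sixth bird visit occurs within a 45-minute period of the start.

Over the interval, μ = 8.3 × 0.75 = 6.225 (a 45-minute period = 0.75 hours).
The sixth arrival falls in the interval iff at least 6 events occur there: P(S_6 ≤ t) = P(N ≥ 6) = 1 − P(N ≤ 5) ≈ 0.5898.

0.5898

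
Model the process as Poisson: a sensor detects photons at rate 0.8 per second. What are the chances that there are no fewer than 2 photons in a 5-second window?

0.9084

Over the interval, μ = 0.8 × 5 = 4 (a 5-second window = 5 seconds).
P(N ≥ 2) = 1 − P(N ≤ 1) = 1 − Σ_{j=0}^{1} e^(−μ) μ^j/j! ≈ 0.9084.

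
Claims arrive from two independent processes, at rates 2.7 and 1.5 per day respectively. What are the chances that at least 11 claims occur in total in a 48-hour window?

Independent Poisson processes superpose: combined rate λ = 2.7 + 1.5 = 4.2 per day.
Over the interval, μ = 4.2 × 2 = 8.4 (a 48-hour window = 2 days).
P(N ≥ 11) = 1 − P(N ≤ 10) ≈ 0.2257.

0.2257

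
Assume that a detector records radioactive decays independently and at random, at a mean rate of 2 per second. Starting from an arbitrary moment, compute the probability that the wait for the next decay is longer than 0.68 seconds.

0.2567

The wait for the next event is exponential with rate λ = 2 per second.
P(T > 0.68) = e^(−λt) = e^(−2 × 0.68) = e^(−1.36) ≈ 0.2567.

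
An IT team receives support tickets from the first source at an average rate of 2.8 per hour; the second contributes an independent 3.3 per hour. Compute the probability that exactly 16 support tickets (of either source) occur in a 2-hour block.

0.0579

Independent Poisson processes superpose: combined rate λ = 2.8 + 3.3 = 6.1 per hour.
Over the interval, μ = 6.1 × 2 = 12.2 (a 2-hour block = 2 hours).
P(N = 16) = e^(−12.2) · 12.2^16/16! ≈ 0.0579.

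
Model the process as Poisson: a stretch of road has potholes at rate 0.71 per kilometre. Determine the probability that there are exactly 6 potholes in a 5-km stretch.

Over the interval, μ = 0.71 × 5 = 3.55 (a 5-km stretch = 5 kilometres).
P(N = 6) = e^(−μ) μ^6/6! = e^(−3.55) · 3.55^6/720 ≈ 0.0799.

0.0799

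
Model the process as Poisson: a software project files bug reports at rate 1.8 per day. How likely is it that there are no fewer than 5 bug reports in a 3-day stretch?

0.6267

Over the interval, μ = 1.8 × 3 = 5.4 (a 3-day stretch = 3 days).
P(N ≥ 5) = 1 − P(N ≤ 4) = 1 − Σ_{j=0}^{4} e^(−μ) μ^j/j! ≈ 0.6267.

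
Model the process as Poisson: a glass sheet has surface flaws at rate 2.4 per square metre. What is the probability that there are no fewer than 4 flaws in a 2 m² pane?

0.7058

Over the interval, μ = 2.4 × 2 = 4.8 (a 2 m² pane = 2 square metres).
P(N ≥ 4) = 1 − P(N ≤ 3) = 1 − Σ_{j=0}^{3} e^(−μ) μ^j/j! ≈ 0.7058.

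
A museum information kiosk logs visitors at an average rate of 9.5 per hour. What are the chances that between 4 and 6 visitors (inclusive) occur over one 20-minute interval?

0.3474

Over the interval, μ = 9.5 × 1/3 ≈ 3.16667 (a 20-minute interval = 1/3 hours).
P(4 ≤ N ≤ 6) = Σ_{j=4}^{6} e^(−3.16667) · 3.16667^j/j! ≈ 0.3474.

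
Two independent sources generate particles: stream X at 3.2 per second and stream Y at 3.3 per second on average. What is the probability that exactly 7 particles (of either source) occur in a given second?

0.1462

Independent Poisson processes superpose: combined rate λ = 3.2 + 3.3 = 6.5 per second.
So μ = 6.5.
P(N = 7) = e^(−6.5) · 6.5^7/7! ≈ 0.1462.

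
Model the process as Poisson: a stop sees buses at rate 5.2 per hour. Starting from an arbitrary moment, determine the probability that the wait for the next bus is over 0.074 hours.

The wait for the next event is exponential with rate λ = 5.2 per hour.
P(T > 0.074) = e^(−λt) = e^(−5.2 × 0.074) = e^(−0.3848) ≈ 0.6806.

0.6806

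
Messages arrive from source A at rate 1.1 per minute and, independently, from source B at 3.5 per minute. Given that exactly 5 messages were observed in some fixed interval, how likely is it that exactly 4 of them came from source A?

Given the total, each event is independently from source A with probability p = λ_A/(λ_A+λ_B) = 1.1/4.6 ≈ 0.2391.
So K ~ Binomial(5, 1.1/4.6): P(K = 4) = C(5,4) · (1.1/4.6)^4 · (3.5/4.6)^1 ≈ 0.0124.

0.0124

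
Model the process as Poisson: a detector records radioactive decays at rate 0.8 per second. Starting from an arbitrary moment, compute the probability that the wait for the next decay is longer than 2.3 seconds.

0.1588

The wait for the next event is exponential with rate λ = 0.8 per second.
P(T > 2.3) = e^(−λt) = e^(−0.8 × 2.3) = e^(−1.84) ≈ 0.1588.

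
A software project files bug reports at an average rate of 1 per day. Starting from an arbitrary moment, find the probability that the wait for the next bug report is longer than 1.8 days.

The wait for the next event is exponential with rate λ = 1 per day.
P(T > 1.8) = e^(−λt) = e^(−1 × 1.8) = e^(−1.8) ≈ 0.1653.

0.1653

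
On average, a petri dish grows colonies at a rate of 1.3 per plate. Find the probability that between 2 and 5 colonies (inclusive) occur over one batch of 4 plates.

0.5467

Over the interval, μ = 1.3 × 4 = 5.2 (a batch of 4 plates = 4 plates).
P(2 ≤ N ≤ 5) = Σ_{j=2}^{5} e^(−5.2) · 5.2^j/j! ≈ 0.5467.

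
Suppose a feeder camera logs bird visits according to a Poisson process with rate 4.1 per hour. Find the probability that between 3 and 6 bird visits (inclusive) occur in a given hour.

With mean μ = 4.1 per hour,
P(3 ≤ N ≤ 6) = Σ_{j=3}^{6} e^(−4.1) · 4.1^j/j! ≈ 0.6548.

0.6548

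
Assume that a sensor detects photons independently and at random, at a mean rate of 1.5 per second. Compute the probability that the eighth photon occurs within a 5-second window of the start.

0.4754

Over the interval, μ = 1.5 × 5 = 7.5 (a 5-second window = 5 seconds).
The eighth arrival falls in the interval iff at least 8 events occur there: P(S_8 ≤ t) = P(N ≥ 8) = 1 − P(N ≤ 7) ≈ 0.4754.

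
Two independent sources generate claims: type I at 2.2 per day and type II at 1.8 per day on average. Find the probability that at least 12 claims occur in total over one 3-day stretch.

Independent Poisson processes superpose: combined rate λ = 2.2 + 1.8 = 4 per day.
Over the interval, μ = 4 × 3 = 12 (a 3-day stretch = 3 days).
P(N ≥ 12) = 1 − P(N ≤ 11) ≈ 0.5384.

0.5384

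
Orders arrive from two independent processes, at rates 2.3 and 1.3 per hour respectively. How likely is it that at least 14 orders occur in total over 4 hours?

Independent Poisson processes superpose: combined rate λ = 2.3 + 1.3 = 3.6 per hour.
Over the interval, μ = 3.6 × 4 = 14.4 (4 hours).
P(N ≥ 14) = 1 − P(N ≤ 13) ≈ 0.5773.

0.5773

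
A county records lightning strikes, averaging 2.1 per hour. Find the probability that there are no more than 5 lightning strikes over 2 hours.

Over the interval, μ = 2.1 × 2 = 4.2 (2 hours).
P(N ≤ 5) = Σ_{j=0}^{5} e^(−μ) μ^j/j! ≈ 0.7531.

0.7531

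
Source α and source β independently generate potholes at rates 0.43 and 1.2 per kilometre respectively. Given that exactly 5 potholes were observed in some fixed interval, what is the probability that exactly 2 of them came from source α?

0.2777

Given the total, each event is independently from source α with probability p = λ_α/(λ_α+λ_β) = 0.43/1.63 ≈ 0.2638.
So K ~ Binomial(5, 0.43/1.63): P(K = 2) = C(5,2) · (0.43/1.63)^2 · (1.2/1.63)^3 ≈ 0.2777.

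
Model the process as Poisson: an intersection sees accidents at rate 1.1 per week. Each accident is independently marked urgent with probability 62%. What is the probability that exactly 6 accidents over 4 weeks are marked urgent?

Thinning: the accidents that are marked urgent themselves form a Poisson process with rate 0.62 × 1.1 = 0.682 per week.
Over the interval, μ = 0.682 × 4 = 2.728 (4 weeks).
P(N = 6) = e^(−2.728) · 2.728^6/6! ≈ 0.0374.

0.0374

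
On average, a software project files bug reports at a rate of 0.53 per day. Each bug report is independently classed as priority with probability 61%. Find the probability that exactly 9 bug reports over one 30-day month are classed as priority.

Thinning: the bug reports that are classed as priority themselves form a Poisson process with rate 0.61 × 0.53 = 0.3233 per day.
Over the interval, μ = 0.3233 × 30 = 9.699 (a 30-day month = 30 days).
P(N = 9) = e^(−9.699) · 9.699^9/9! ≈ 0.1284.

0.1284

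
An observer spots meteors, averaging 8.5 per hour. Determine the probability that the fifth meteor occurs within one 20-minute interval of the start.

0.1576

Over the interval, μ = 8.5 × 1/3 ≈ 2.83333 (a 20-minute interval = 1/3 hours).
The fifth arrival falls in the interval iff at least 5 events occur there: P(S_5 ≤ t) = P(N ≥ 5) = 1 − P(N ≤ 4) ≈ 0.1576.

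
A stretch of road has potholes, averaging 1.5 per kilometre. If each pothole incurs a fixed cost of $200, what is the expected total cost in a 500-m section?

E[N] = 1.5 × 0.5 = 0.75 (a 500-m section = 0.5 kilometres); E[cost] = 0.75 × $200 = $150.

$150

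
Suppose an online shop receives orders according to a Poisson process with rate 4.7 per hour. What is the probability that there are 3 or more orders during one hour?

With mean μ = 4.7 per hour,
P(N ≥ 3) = 1 − P(N ≤ 2) = 1 − Σ_{j=0}^{2} e^(−μ) μ^j/j! ≈ 0.8477.

0.8477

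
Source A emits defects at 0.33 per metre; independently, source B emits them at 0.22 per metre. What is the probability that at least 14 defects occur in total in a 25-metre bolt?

0.5088

Independent Poisson processes superpose: combined rate λ = 0.33 + 0.22 = 0.55 per metre.
Over the interval, μ = 0.55 × 25 = 13.75 (a 25-metre bolt = 25 metres).
P(N ≥ 14) = 1 − P(N ≤ 13) ≈ 0.5088.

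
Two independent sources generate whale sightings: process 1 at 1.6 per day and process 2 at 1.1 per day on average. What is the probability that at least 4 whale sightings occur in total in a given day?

0.2859

Independent Poisson processes superpose: combined rate λ = 1.6 + 1.1 = 2.7 per day.
So μ = 2.7.
P(N ≥ 4) = 1 − P(N ≤ 3) ≈ 0.2859.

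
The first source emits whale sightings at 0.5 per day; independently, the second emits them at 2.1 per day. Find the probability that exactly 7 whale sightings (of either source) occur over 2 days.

Independent Poisson processes superpose: combined rate λ = 0.5 + 2.1 = 2.6 per day.
Over the interval, μ = 2.6 × 2 = 5.2 (2 days).
P(N = 7) = e^(−5.2) · 5.2^7/7! ≈ 0.1125.

0.1125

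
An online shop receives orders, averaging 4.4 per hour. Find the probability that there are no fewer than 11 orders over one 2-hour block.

0.2706

Over the interval, μ = 4.4 × 2 = 8.8 (a 2-hour block = 2 hours).
P(N ≥ 11) = 1 − P(N ≤ 10) = 1 − Σ_{j=0}^{10} e^(−μ) μ^j/j! ≈ 0.2706.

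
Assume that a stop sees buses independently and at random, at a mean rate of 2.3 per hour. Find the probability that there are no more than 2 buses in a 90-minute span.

0.3302

Over the interval, μ = 2.3 × 1.5 = 3.45 (a 90-minute span = 1.5 hours).
P(N ≤ 2) = Σ_{j=0}^{2} e^(−μ) μ^j/j! ≈ 0.3302.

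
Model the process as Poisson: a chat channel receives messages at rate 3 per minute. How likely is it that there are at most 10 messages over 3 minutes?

Over the interval, μ = 3 × 3 = 9 (3 minutes).
P(N ≤ 10) = Σ_{j=0}^{10} e^(−μ) μ^j/j! ≈ 0.7060.

0.7060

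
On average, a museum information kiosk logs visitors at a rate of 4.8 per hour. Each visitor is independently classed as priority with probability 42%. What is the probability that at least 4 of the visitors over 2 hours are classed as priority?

Thinning: the visitors that are classed as priority themselves form a Poisson process with rate 0.42 × 4.8 = 2.016 per hour.
Over the interval, μ = 2.016 × 2 = 4.032 (2 hours).
P(N ≥ 4) = 1 − P(N ≤ 3) ≈ 0.5728.

0.5728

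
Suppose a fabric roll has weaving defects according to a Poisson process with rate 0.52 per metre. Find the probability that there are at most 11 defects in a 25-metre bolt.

0.3532

Over the interval, μ = 0.52 × 25 = 13 (a 25-metre bolt = 25 metres).
P(N ≤ 11) = Σ_{j=0}^{11} e^(−μ) μ^j/j! ≈ 0.3532.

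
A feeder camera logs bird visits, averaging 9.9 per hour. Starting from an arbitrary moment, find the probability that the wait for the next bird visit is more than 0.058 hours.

The wait for the next event is exponential with rate λ = 9.9 per hour.
P(T > 0.058) = e^(−λt) = e^(−9.9 × 0.058) = e^(−0.5742) ≈ 0.5632.

0.5632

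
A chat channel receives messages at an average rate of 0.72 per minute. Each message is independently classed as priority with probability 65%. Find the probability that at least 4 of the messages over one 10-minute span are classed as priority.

Thinning: the messages that are classed as priority themselves form a Poisson process with rate 0.65 × 0.72 = 0.468 per minute.
Over the interval, μ = 0.468 × 10 = 4.68 (a 10-minute span = 10 minutes).
P(N ≥ 4) = 1 − P(N ≤ 3) ≈ 0.6872.

0.6872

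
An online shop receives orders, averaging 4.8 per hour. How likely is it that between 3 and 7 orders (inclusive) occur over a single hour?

With mean μ = 4.8 per hour,
P(3 ≤ N ≤ 7) = Σ_{j=3}^{7} e^(−4.8) · 4.8^j/j! ≈ 0.7441.

0.7441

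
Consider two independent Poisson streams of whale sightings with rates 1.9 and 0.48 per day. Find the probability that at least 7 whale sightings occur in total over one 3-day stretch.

0.5709

Independent Poisson processes superpose: combined rate λ = 1.9 + 0.48 = 2.38 per day.
Over the interval, μ = 2.38 × 3 = 7.14 (a 3-day stretch = 3 days).
P(N ≥ 7) = 1 − P(N ≤ 6) ≈ 0.5709.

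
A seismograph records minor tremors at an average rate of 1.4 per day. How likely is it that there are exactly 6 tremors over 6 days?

Over the interval, μ = 1.4 × 6 = 8.4 (6 days).
P(N = 6) = e^(−μ) μ^6/6! = e^(−8.4) · 8.4^6/720 ≈ 0.1097.

0.1097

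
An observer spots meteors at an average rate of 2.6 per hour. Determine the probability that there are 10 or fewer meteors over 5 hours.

Over the interval, μ = 2.6 × 5 = 13 (5 hours).
P(N ≤ 10) = Σ_{j=0}^{10} e^(−μ) μ^j/j! ≈ 0.2517.

0.2517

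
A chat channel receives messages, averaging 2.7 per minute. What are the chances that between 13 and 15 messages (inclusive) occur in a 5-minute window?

Over the interval, μ = 2.7 × 5 = 13.5 (a 5-minute window = 5 minutes).
P(13 ≤ N ≤ 15) = Σ_{j=13}^{15} e^(−13.5) · 13.5^j/j! ≈ 0.3085.

0.3085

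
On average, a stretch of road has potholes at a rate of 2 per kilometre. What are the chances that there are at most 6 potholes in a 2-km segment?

Over the interval, μ = 2 × 2 = 4 (a 2-km segment = 2 kilometres).
P(N ≤ 6) = Σ_{j=0}^{6} e^(−μ) μ^j/j! ≈ 0.8893.

0.8893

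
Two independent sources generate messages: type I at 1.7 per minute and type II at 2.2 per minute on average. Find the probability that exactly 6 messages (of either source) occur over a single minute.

Independent Poisson processes superpose: combined rate λ = 1.7 + 2.2 = 3.9 per minute.
So μ = 3.9.
P(N = 6) = e^(−3.9) · 3.9^6/6! ≈ 0.0989.

0.0989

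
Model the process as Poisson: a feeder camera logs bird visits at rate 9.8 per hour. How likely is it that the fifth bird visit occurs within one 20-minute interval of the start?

0.2314

Over the interval, μ = 9.8 × 1/3 ≈ 3.26667 (a 20-minute interval = 1/3 hours).
The fifth arrival falls in the interval iff at least 5 events occur there: P(S_5 ≤ t) = P(N ≥ 5) = 1 − P(N ≤ 4) ≈ 0.2314.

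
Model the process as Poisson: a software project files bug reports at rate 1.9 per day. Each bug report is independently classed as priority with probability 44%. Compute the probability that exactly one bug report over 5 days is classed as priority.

0.0639

Thinning: the bug reports that are classed as priority themselves form a Poisson process with rate 0.44 × 1.9 = 0.836 per day.
Over the interval, μ = 0.836 × 5 = 4.18 (5 days).
P(N = 1) = e^(−4.18) · 4.18^1/1! ≈ 0.0639.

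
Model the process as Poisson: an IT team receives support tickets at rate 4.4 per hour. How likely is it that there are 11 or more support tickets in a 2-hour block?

Over the interval, μ = 4.4 × 2 = 8.8 (a 2-hour block = 2 hours).
P(N ≥ 11) = 1 − P(N ≤ 10) = 1 − Σ_{j=0}^{10} e^(−μ) μ^j/j! ≈ 0.2706.

0.2706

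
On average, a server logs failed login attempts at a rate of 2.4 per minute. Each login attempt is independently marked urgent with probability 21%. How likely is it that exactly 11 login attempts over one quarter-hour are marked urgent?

0.0602

Thinning: the login attempts that are marked urgent themselves form a Poisson process with rate 0.21 × 2.4 = 0.504 per minute.
Over the interval, μ = 0.504 × 15 = 7.56 (a quarter-hour = 15 minutes).
P(N = 11) = e^(−7.56) · 7.56^11/11! ≈ 0.0602.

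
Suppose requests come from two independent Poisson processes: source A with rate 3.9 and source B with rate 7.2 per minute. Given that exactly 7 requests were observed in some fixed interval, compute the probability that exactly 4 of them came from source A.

Given the total, each event is independently from source A with probability p = λ_A/(λ_A+λ_B) = 3.9/11.1 ≈ 0.3514.
So K ~ Binomial(7, 3.9/11.1): P(K = 4) = C(7,4) · (3.9/11.1)^4 · (7.2/11.1)^3 ≈ 0.1456.

0.1456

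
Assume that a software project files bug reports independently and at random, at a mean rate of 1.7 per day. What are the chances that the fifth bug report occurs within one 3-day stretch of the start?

0.5769

Over the interval, μ = 1.7 × 3 = 5.1 (a 3-day stretch = 3 days).
The fifth arrival falls in the interval iff at least 5 events occur there: P(S_5 ≤ t) = P(N ≥ 5) = 1 − P(N ≤ 4) ≈ 0.5769.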